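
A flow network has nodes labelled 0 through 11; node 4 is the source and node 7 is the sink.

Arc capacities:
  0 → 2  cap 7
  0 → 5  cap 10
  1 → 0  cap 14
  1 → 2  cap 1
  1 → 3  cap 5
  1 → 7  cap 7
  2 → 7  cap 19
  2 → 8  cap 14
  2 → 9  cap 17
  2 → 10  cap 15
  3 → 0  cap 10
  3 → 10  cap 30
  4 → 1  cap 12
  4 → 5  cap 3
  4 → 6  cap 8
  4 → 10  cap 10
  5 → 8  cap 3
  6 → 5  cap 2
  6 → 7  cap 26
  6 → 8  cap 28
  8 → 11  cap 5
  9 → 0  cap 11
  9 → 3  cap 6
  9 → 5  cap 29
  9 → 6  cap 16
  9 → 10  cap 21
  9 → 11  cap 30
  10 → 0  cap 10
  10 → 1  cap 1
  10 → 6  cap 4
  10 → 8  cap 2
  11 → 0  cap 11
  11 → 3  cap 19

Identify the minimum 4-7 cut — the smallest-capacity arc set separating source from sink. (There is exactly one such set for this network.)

augment #1: 4→1→7 push 7
augment #2: 4→6→7 push 8
augment #3: 4→1→2→7 push 1
augment #4: 4→10→6→7 push 4
augment #5: 4→1→0→2→7 push 4
augment #6: 4→10→0→2→7 push 3
max flow = 27; residual-reachable set from 4 gives S-side
cut edges (S→T): {(0,2), (1,2), (1,7), (4,6), (10,6)} total cap 27

Min-cut arcs: {(0,2), (1,2), (1,7), (4,6), (10,6)} (total capacity 27)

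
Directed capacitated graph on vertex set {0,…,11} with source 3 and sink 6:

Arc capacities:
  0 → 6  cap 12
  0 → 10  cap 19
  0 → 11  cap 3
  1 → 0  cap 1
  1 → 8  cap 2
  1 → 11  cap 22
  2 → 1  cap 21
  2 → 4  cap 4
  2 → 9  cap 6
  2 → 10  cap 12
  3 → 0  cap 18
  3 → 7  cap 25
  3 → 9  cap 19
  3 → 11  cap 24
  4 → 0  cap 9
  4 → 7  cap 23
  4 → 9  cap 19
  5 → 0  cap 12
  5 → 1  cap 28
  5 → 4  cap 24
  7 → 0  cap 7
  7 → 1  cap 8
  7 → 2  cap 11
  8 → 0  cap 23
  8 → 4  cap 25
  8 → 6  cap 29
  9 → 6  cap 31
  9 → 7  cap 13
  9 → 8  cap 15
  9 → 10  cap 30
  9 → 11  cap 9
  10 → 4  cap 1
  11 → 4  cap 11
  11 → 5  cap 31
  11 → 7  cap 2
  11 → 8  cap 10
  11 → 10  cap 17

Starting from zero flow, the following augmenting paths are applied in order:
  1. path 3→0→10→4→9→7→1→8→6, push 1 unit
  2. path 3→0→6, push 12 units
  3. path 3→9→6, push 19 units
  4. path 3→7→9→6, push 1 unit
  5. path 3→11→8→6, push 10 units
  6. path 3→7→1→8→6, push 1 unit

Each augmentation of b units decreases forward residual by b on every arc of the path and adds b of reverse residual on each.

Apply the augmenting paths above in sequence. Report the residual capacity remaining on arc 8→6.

Residual capacity of (8,6): 17

after path 1 (3→0→10→4→9→7→1→8→6, push 1): res(8,6)=28
after path 2 (3→0→6, push 12): res(8,6)=28
after path 3 (3→9→6, push 19): res(8,6)=28
after path 4 (3→7→9→6, push 1): res(8,6)=28
after path 5 (3→11→8→6, push 10): res(8,6)=18
after path 6 (3→7→1→8→6, push 1): res(8,6)=17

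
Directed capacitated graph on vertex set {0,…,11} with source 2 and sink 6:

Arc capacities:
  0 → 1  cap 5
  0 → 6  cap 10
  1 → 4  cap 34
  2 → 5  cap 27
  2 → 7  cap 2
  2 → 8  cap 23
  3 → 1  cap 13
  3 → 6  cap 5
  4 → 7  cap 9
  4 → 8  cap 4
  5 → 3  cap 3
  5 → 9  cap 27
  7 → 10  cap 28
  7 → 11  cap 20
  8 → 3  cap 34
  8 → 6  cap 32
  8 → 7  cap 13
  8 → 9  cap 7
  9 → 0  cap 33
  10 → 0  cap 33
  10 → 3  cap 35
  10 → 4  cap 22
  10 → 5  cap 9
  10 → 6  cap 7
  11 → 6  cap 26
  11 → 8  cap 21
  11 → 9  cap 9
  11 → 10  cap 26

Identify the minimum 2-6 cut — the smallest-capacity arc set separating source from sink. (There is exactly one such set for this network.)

augment #1: 2→8→6 push 23
augment #2: 2→5→3→6 push 3
augment #3: 2→7→10→6 push 2
augment #4: 2→5→9→0→6 push 10
augment #5: 2→5→9→0→1→4→8→6 push 4
augment #6: 2→5→9→0→1→4→7→10→6 push 1
max flow = 43; residual-reachable set from 2 gives S-side
cut edges (S→T): {(0,1), (0,6), (2,7), (2,8), (5,3)} total cap 43

Min-cut arcs: {(0,1), (0,6), (2,7), (2,8), (5,3)} (total capacity 43)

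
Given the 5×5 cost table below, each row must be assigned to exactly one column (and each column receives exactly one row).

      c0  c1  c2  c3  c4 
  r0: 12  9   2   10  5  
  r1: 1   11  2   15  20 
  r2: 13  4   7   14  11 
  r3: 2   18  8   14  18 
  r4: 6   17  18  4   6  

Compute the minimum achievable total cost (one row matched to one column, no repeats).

Minimum assignment cost: 17

optimal assignment: row0→col4 (cost 5), row1→col2 (cost 2), row2→col1 (cost 4), row3→col0 (cost 2), row4→col3 (cost 4)
total = 5 + 2 + 4 + 2 + 4 = 17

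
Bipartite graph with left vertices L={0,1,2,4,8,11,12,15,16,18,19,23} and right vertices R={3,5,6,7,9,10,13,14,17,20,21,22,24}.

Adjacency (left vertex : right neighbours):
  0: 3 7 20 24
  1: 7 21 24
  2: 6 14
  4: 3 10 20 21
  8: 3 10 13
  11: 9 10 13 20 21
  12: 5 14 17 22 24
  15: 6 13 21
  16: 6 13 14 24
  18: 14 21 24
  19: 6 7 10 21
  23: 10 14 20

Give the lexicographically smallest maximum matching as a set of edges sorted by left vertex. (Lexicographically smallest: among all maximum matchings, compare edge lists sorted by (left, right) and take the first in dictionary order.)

Lex-smallest maximum matching: {(0,3), (1,7), (2,6), (4,10), (8,13), (11,9), (12,5), (15,21), (16,14), (18,24), (23,20)}

|M| = 11 (so the lex-smallest maximum matching has 11 edges)
process left vertices in ascending order; for each, take the smallest-labelled available neighbour that still permits 11 edges overall, or leave it unmatched if none does
lex-smallest matching: {0-3, 1-7, 2-6, 4-10, 8-13, 11-9, 12-5, 15-21, 16-14, 18-24, 23-20}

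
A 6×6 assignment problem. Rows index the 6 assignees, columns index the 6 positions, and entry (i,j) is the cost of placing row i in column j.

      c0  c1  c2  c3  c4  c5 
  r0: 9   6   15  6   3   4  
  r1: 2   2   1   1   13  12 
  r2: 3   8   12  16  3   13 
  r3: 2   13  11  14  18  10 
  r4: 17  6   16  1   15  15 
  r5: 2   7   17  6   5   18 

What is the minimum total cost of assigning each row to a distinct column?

Minimum assignment cost: 18

optimal assignment: row0→col5 (cost 4), row1→col2 (cost 1), row2→col4 (cost 3), row3→col0 (cost 2), row4→col3 (cost 1), row5→col1 (cost 7)
total = 4 + 1 + 3 + 2 + 1 + 7 = 18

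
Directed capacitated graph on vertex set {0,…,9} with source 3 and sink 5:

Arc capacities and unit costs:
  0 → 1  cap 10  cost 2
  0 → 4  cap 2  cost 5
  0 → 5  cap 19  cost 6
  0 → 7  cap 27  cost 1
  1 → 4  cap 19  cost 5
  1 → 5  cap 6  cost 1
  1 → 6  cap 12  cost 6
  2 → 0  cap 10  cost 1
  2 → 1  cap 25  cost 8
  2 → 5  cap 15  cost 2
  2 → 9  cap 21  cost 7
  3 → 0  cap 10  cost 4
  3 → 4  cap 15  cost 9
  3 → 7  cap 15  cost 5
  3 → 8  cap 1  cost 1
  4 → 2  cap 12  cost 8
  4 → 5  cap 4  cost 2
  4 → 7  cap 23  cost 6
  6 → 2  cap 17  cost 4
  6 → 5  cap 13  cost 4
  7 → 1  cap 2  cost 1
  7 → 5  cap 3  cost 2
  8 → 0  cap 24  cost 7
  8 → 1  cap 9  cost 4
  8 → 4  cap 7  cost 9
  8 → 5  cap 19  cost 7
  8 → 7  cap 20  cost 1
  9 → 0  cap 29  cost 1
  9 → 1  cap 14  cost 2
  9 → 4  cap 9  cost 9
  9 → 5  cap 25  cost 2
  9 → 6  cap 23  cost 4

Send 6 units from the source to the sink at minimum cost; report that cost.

shortest-cost path #1: 3→8→7→5 push 1 @ unit cost 4 (adds 4)
shortest-cost path #2: 3→7→5 push 2 @ unit cost 7 (adds 14)
shortest-cost path #3: 3→7→1→5 push 2 @ unit cost 7 (adds 14)
shortest-cost path #4: 3→0→1→5 push 1 @ unit cost 7 (adds 7)
total cost = 39

Minimum cost for 6 units: 39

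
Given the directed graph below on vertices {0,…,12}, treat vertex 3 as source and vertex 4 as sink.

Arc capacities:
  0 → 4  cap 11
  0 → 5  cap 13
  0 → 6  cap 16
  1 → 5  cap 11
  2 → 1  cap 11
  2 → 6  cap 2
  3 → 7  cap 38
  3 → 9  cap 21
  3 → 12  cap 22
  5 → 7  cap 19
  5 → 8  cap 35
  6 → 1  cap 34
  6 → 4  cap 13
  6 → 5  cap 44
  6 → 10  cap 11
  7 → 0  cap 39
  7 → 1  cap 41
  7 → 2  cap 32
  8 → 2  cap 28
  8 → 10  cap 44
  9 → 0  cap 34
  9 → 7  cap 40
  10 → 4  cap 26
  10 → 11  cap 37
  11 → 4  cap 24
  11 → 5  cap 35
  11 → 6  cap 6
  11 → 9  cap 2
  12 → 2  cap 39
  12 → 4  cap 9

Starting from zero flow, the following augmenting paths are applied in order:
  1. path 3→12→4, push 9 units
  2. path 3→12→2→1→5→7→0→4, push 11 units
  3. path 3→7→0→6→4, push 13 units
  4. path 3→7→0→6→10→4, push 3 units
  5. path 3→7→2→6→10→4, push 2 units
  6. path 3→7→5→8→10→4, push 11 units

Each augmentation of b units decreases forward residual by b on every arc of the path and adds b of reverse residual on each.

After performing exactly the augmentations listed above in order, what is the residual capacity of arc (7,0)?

after path 1 (3→12→4, push 9): res(7,0)=39
after path 2 (3→12→2→1→5→7→0→4, push 11): res(7,0)=28
after path 3 (3→7→0→6→4, push 13): res(7,0)=15
after path 4 (3→7→0→6→10→4, push 3): res(7,0)=12
after path 5 (3→7→2→6→10→4, push 2): res(7,0)=12
after path 6 (3→7→5→8→10→4, push 11): res(7,0)=12

Residual capacity of (7,0): 12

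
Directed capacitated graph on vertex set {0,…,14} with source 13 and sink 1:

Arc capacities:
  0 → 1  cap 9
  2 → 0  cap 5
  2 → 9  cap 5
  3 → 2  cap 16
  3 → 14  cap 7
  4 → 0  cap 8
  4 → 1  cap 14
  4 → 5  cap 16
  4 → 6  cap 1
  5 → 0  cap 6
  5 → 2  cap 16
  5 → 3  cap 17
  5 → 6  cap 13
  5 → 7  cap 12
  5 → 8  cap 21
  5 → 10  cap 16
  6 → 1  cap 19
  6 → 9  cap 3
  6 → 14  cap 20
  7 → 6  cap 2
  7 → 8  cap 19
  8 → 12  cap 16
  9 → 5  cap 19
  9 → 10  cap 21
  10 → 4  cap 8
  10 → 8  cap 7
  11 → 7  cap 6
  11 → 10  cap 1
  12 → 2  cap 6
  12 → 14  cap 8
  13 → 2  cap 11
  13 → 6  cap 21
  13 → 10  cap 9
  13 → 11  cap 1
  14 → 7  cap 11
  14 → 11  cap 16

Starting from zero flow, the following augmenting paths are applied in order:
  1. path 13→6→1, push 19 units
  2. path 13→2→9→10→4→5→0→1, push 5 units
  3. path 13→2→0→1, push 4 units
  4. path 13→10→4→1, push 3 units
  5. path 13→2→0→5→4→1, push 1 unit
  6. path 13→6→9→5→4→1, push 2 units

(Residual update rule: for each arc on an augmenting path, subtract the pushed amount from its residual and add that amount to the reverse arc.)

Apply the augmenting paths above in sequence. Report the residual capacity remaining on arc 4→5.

Residual capacity of (4,5): 14

after path 1 (13→6→1, push 19): res(4,5)=16
after path 2 (13→2→9→10→4→5→0→1, push 5): res(4,5)=11
after path 3 (13→2→0→1, push 4): res(4,5)=11
after path 4 (13→10→4→1, push 3): res(4,5)=11
after path 5 (13→2→0→5→4→1, push 1): res(4,5)=12
after path 6 (13→6→9→5→4→1, push 2): res(4,5)=14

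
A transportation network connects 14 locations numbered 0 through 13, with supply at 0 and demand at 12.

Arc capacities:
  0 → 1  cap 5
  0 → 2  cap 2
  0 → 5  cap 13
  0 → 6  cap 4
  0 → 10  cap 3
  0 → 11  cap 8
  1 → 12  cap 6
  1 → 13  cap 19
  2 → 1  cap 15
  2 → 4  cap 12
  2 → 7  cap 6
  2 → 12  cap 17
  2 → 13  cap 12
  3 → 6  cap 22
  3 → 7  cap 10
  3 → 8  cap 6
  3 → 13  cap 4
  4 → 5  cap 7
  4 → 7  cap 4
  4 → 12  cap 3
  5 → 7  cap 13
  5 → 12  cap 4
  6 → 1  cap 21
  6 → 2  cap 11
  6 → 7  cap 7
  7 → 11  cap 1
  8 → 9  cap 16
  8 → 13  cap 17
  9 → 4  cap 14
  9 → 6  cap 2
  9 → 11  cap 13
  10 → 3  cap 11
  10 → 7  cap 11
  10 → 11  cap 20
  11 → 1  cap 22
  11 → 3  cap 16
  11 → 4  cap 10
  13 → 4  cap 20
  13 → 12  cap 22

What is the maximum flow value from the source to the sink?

Maximum flow value: 27

augment #1: 0→1→12 bottleneck 5, total now 5
augment #2: 0→2→12 bottleneck 2, total now 7
augment #3: 0→5→12 bottleneck 4, total now 11
augment #4: 0→6→1→12 bottleneck 1, total now 12
augment #5: 0→6→2→12 bottleneck 3, total now 15
augment #6: 0→11→4→12 bottleneck 3, total now 18
augment #7: 0→10→3→13→12 bottleneck 3, total now 21
augment #8: 0→11→1→13→12 bottleneck 5, total now 26
augment #9: 0→5→7→11→1→13→12 bottleneck 1, total now 27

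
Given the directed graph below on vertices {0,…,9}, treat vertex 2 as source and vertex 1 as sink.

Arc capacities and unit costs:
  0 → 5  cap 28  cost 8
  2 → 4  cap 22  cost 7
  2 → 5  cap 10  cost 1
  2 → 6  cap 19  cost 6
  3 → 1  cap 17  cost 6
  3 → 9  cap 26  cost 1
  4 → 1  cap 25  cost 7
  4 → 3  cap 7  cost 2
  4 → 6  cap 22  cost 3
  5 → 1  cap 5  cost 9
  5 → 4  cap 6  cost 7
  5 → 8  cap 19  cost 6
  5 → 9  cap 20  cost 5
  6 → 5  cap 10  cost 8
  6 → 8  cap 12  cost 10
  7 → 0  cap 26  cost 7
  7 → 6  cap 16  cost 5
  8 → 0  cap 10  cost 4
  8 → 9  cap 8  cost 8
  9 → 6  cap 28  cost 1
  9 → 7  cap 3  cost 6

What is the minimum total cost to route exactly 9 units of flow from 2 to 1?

Minimum cost for 9 units: 106

shortest-cost path #1: 2→5→1 push 5 @ unit cost 10 (adds 50)
shortest-cost path #2: 2→4→1 push 4 @ unit cost 14 (adds 56)
total cost = 106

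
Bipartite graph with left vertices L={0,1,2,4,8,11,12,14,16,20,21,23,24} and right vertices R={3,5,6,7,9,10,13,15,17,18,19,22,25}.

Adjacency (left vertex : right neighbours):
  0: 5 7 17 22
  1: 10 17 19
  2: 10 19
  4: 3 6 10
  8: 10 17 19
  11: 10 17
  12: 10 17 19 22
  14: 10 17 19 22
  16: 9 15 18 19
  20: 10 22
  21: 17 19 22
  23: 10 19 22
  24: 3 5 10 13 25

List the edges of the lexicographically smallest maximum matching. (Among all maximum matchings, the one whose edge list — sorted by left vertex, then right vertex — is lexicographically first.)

|M| = 8 (so the lex-smallest maximum matching has 8 edges)
process left vertices in ascending order; for each, take the smallest-labelled available neighbour that still permits 8 edges overall, or leave it unmatched if none does
lex-smallest matching: {0-5, 1-10, 2-19, 4-3, 8-17, 12-22, 16-9, 24-13}

Lex-smallest maximum matching: {(0,5), (1,10), (2,19), (4,3), (8,17), (12,22), (16,9), (24,13)}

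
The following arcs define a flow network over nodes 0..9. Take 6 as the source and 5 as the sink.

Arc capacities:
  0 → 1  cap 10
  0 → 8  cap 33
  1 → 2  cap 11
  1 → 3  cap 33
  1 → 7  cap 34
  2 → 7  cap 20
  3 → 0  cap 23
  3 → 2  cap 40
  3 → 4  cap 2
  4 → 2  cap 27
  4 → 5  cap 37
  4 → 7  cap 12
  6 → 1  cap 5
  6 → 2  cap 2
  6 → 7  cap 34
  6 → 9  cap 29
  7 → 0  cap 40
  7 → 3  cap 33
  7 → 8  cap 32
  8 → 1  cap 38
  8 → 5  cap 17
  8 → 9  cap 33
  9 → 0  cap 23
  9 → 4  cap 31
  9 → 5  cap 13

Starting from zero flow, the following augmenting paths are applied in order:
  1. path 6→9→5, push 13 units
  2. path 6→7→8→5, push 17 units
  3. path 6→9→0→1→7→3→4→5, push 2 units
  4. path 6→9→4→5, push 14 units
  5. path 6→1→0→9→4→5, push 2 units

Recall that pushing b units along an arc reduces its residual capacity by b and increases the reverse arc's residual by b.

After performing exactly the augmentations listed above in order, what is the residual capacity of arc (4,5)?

after path 1 (6→9→5, push 13): res(4,5)=37
after path 2 (6→7→8→5, push 17): res(4,5)=37
after path 3 (6→9→0→1→7→3→4→5, push 2): res(4,5)=35
after path 4 (6→9→4→5, push 14): res(4,5)=21
after path 5 (6→1→0→9→4→5, push 2): res(4,5)=19

Residual capacity of (4,5): 19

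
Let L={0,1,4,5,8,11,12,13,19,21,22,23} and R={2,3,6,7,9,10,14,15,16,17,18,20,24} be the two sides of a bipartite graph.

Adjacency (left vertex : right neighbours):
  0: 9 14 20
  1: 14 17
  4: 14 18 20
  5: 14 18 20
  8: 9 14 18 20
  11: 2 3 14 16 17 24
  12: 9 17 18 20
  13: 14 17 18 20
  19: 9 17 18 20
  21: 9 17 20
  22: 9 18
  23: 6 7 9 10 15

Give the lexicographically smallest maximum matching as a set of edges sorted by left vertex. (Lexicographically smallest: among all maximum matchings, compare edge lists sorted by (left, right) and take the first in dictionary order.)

Lex-smallest maximum matching: {(0,9), (1,14), (4,18), (5,20), (11,2), (12,17), (23,6)}

|M| = 7 (so the lex-smallest maximum matching has 7 edges)
process left vertices in ascending order; for each, take the smallest-labelled available neighbour that still permits 7 edges overall, or leave it unmatched if none does
lex-smallest matching: {0-9, 1-14, 4-18, 5-20, 11-2, 12-17, 23-6}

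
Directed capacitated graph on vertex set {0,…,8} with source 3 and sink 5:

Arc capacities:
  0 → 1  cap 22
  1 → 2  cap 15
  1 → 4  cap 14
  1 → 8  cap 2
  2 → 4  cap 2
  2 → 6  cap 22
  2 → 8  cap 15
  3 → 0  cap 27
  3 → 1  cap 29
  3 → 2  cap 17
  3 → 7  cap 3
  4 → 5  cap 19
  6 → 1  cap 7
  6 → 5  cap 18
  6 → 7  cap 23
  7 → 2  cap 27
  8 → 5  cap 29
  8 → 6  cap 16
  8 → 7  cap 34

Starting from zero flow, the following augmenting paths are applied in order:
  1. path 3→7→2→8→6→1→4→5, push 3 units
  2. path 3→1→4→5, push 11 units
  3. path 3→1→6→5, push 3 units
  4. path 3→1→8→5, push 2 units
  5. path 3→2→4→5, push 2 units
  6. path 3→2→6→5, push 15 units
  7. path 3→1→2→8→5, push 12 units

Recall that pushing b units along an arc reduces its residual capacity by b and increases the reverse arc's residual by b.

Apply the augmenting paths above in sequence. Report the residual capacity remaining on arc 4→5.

after path 1 (3→7→2→8→6→1→4→5, push 3): res(4,5)=16
after path 2 (3→1→4→5, push 11): res(4,5)=5
after path 3 (3→1→6→5, push 3): res(4,5)=5
after path 4 (3→1→8→5, push 2): res(4,5)=5
after path 5 (3→2→4→5, push 2): res(4,5)=3
after path 6 (3→2→6→5, push 15): res(4,5)=3
after path 7 (3→1→2→8→5, push 12): res(4,5)=3

Residual capacity of (4,5): 3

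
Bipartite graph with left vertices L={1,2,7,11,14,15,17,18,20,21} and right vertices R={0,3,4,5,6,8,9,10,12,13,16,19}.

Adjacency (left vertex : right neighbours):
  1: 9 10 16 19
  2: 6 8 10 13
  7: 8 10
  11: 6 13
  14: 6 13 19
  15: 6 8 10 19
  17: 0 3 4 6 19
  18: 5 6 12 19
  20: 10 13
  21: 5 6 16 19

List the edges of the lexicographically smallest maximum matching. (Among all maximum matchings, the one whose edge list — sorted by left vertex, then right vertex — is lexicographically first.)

Lex-smallest maximum matching: {(1,9), (2,6), (7,8), (11,13), (14,19), (15,10), (17,0), (18,5), (21,16)}

|M| = 9 (so the lex-smallest maximum matching has 9 edges)
process left vertices in ascending order; for each, take the smallest-labelled available neighbour that still permits 9 edges overall, or leave it unmatched if none does
lex-smallest matching: {1-9, 2-6, 7-8, 11-13, 14-19, 15-10, 17-0, 18-5, 21-16}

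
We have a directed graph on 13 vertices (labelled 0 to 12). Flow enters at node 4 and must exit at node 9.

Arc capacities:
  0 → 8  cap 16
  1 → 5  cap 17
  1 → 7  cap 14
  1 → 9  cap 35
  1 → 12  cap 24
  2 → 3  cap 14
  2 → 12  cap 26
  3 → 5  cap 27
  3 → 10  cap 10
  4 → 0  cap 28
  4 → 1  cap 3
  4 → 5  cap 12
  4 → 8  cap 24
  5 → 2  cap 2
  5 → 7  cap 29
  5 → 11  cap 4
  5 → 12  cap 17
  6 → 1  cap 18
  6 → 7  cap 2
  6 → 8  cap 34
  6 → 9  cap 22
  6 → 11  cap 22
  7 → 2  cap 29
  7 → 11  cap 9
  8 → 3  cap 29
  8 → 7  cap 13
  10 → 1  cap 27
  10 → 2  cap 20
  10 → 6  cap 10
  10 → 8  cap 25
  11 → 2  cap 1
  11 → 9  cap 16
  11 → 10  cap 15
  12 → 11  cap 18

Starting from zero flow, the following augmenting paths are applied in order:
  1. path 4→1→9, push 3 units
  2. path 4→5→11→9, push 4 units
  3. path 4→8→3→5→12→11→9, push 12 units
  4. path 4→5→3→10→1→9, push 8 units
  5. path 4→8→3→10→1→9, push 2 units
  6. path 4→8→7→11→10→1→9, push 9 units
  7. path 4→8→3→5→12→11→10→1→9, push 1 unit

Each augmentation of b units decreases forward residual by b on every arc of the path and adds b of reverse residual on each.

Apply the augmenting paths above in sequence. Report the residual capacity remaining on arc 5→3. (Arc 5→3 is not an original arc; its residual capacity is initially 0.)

after path 1 (4→1→9, push 3): res(5,3)=0
after path 2 (4→5→11→9, push 4): res(5,3)=0
after path 3 (4→8→3→5→12→11→9, push 12): res(5,3)=12
after path 4 (4→5→3→10→1→9, push 8): res(5,3)=4
after path 5 (4→8→3→10→1→9, push 2): res(5,3)=4
after path 6 (4→8→7→11→10→1→9, push 9): res(5,3)=4
after path 7 (4→8→3→5→12→11→10→1→9, push 1): res(5,3)=5

Residual capacity of (5,3): 5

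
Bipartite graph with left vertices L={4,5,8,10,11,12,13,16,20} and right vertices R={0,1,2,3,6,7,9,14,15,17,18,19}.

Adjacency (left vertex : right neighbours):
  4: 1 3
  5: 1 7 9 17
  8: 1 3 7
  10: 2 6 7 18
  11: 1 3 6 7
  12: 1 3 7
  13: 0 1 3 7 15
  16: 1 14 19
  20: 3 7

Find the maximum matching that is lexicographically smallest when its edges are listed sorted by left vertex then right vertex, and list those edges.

|M| = 8 (so the lex-smallest maximum matching has 8 edges)
process left vertices in ascending order; for each, take the smallest-labelled available neighbour that still permits 8 edges overall, or leave it unmatched if none does
lex-smallest matching: {4-1, 5-9, 8-3, 10-2, 11-6, 12-7, 13-0, 16-14}

Lex-smallest maximum matching: {(4,1), (5,9), (8,3), (10,2), (11,6), (12,7), (13,0), (16,14)}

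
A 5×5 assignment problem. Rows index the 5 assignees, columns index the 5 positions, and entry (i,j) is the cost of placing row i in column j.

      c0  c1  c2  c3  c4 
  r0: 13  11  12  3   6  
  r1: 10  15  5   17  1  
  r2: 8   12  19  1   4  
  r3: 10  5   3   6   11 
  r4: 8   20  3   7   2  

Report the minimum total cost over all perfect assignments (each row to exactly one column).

optimal assignment: row0→col3 (cost 3), row1→col4 (cost 1), row2→col0 (cost 8), row3→col1 (cost 5), row4→col2 (cost 3)
total = 3 + 1 + 8 + 5 + 3 = 20

Minimum assignment cost: 20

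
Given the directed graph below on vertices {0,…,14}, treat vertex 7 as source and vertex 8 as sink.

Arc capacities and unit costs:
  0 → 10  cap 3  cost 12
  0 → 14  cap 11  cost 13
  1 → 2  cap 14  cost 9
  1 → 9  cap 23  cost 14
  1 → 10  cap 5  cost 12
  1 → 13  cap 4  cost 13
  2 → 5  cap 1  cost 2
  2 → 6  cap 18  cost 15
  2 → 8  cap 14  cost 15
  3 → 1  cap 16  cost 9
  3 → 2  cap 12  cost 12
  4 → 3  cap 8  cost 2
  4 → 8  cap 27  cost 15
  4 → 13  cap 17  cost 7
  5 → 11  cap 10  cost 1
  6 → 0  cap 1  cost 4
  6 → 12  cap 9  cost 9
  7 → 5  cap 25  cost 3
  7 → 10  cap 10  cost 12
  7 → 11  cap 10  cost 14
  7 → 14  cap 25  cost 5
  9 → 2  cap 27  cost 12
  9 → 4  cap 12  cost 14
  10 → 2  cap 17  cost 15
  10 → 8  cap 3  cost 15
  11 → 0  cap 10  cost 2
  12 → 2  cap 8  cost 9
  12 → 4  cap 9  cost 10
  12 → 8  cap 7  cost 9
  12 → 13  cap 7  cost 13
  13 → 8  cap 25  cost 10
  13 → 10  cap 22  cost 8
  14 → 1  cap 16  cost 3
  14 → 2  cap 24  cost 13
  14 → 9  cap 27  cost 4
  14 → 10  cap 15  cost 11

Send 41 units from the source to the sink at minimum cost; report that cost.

shortest-cost path #1: 7→10→8 push 3 @ unit cost 27 (adds 81)
shortest-cost path #2: 7→14→1→13→8 push 4 @ unit cost 31 (adds 124)
shortest-cost path #3: 7→14→1→2→8 push 12 @ unit cost 32 (adds 384)
shortest-cost path #4: 7→14→2→8 push 2 @ unit cost 33 (adds 66)
shortest-cost path #5: 7→14→9→4→8 push 7 @ unit cost 38 (adds 266)
shortest-cost path #6: 7→10→2→14→9→4→8 push 2 @ unit cost 47 (adds 94)
shortest-cost path #7: 7→10→2→1→14→9→4→8 push 3 @ unit cost 48 (adds 144)
shortest-cost path #8: 7→10→2→6→12→8 push 2 @ unit cost 60 (adds 120)
shortest-cost path #9: 7→5→11→0→14→1→2→6→12→8 push 3 @ unit cost 64 (adds 192)
shortest-cost path #10: 7→5→11→0→14→2→6→12→8 push 2 @ unit cost 65 (adds 130)
shortest-cost path #11: 7→5→11→0→14→2→6→12→13→8 push 1 @ unit cost 79 (adds 79)
total cost = 1680

Minimum cost for 41 units: 1680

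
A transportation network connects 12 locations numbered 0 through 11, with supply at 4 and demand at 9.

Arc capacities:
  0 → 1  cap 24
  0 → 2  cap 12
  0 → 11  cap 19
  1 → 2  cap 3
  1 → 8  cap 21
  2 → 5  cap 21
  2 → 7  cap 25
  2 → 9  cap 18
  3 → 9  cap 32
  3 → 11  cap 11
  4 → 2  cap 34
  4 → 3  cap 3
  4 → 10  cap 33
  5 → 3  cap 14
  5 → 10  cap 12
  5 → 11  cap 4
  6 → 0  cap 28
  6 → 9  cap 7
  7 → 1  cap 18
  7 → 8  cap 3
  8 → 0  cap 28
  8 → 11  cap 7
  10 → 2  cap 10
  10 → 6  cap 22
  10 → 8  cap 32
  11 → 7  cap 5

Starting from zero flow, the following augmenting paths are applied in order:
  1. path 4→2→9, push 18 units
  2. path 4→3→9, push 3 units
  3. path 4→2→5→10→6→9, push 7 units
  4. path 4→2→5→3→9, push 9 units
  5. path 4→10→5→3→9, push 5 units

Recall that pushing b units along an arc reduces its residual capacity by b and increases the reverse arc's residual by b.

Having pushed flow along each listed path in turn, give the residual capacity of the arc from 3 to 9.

Residual capacity of (3,9): 15

after path 1 (4→2→9, push 18): res(3,9)=32
after path 2 (4→3→9, push 3): res(3,9)=29
after path 3 (4→2→5→10→6→9, push 7): res(3,9)=29
after path 4 (4→2→5→3→9, push 9): res(3,9)=20
after path 5 (4→10→5→3→9, push 5): res(3,9)=15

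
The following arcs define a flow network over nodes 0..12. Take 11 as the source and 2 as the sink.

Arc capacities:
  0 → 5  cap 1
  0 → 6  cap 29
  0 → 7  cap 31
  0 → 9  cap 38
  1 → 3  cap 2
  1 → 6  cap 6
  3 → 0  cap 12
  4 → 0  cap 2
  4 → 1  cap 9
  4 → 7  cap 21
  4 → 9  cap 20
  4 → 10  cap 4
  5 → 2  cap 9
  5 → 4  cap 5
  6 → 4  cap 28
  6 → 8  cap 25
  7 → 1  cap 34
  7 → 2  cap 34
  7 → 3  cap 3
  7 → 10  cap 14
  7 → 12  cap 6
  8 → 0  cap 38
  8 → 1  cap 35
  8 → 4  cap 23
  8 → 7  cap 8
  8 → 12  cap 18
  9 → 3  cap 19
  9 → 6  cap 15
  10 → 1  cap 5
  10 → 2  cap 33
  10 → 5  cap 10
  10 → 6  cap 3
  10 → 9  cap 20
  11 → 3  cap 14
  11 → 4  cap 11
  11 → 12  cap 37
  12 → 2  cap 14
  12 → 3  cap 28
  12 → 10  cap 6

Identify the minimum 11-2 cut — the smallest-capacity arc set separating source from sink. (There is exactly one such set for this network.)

augment #1: 11→12→2 push 14
augment #2: 11→4→7→2 push 11
augment #3: 11→12→10→2 push 6
augment #4: 11→3→0→5→2 push 1
augment #5: 11→3→0→7→2 push 11
max flow = 43; residual-reachable set from 11 gives S-side
cut edges (S→T): {(3,0), (11,4), (12,2), (12,10)} total cap 43

Min-cut arcs: {(3,0), (11,4), (12,2), (12,10)} (total capacity 43)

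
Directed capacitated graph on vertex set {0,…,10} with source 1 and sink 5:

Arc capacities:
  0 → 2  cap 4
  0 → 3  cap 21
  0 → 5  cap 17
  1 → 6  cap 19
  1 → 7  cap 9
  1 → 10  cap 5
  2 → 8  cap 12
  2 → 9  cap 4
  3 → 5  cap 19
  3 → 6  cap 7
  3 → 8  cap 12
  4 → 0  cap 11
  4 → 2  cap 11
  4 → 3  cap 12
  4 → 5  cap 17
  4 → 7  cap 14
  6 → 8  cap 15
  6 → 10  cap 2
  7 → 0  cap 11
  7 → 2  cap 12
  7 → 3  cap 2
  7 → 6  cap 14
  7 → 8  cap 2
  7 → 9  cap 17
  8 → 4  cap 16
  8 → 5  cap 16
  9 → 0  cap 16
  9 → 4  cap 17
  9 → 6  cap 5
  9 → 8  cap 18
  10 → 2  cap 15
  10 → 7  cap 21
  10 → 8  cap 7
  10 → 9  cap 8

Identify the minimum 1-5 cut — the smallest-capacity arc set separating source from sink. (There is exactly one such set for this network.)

Min-cut arcs: {(1,7), (1,10), (6,8), (6,10)} (total capacity 31)

augment #1: 1→6→8→5 push 15
augment #2: 1→7→0→5 push 9
augment #3: 1→10→8→5 push 1
augment #4: 1→10→7→0→5 push 2
augment #5: 1→10→7→3→5 push 2
augment #6: 1→6→10→8→4→5 push 2
max flow = 31; residual-reachable set from 1 gives S-side
cut edges (S→T): {(1,7), (1,10), (6,8), (6,10)} total cap 31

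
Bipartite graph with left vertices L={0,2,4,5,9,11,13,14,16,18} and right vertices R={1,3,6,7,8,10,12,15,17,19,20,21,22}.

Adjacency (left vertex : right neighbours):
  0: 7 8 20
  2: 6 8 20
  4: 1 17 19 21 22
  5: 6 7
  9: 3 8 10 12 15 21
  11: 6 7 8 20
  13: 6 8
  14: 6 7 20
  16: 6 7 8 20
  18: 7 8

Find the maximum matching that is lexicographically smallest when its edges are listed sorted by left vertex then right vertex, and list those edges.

Lex-smallest maximum matching: {(0,7), (2,6), (4,1), (9,3), (11,8), (14,20)}

|M| = 6 (so the lex-smallest maximum matching has 6 edges)
process left vertices in ascending order; for each, take the smallest-labelled available neighbour that still permits 6 edges overall, or leave it unmatched if none does
lex-smallest matching: {0-7, 2-6, 4-1, 9-3, 11-8, 14-20}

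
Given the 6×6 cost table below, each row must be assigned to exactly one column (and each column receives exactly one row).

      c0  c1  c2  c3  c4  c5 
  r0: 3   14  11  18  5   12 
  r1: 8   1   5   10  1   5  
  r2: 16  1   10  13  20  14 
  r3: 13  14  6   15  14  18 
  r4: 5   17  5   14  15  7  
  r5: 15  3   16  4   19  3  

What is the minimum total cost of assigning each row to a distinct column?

optimal assignment: row0→col0 (cost 3), row1→col4 (cost 1), row2→col1 (cost 1), row3→col2 (cost 6), row4→col5 (cost 7), row5→col3 (cost 4)
total = 3 + 1 + 1 + 6 + 7 + 4 = 22

Minimum assignment cost: 22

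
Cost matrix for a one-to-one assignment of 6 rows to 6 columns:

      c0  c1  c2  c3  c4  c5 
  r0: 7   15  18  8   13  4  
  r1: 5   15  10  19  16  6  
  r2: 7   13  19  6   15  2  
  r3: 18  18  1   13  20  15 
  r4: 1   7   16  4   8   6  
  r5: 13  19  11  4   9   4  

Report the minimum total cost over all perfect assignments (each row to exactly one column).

Minimum assignment cost: 32

one of 3 optimal assignments: row0→col3 (cost 8), row1→col0 (cost 5), row2→col5 (cost 2), row3→col2 (cost 1), row4→col1 (cost 7), row5→col4 (cost 9)
total = 8 + 5 + 2 + 1 + 7 + 9 = 32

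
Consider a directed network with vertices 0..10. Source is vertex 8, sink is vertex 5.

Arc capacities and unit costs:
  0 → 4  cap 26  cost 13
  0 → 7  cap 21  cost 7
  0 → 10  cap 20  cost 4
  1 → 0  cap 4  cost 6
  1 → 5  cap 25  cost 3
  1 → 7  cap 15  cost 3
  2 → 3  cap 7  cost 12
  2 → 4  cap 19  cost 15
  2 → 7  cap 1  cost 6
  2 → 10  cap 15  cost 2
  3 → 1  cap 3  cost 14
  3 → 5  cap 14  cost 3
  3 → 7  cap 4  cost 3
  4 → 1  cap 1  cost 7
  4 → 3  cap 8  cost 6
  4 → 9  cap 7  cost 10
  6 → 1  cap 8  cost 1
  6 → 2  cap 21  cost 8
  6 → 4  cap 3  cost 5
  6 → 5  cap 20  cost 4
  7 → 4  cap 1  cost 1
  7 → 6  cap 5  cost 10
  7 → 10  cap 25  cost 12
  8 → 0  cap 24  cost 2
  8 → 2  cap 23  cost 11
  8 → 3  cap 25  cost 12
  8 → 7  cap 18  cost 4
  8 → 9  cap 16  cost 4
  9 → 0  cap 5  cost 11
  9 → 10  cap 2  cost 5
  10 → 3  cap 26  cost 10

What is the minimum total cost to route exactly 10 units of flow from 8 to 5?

shortest-cost path #1: 8→7→4→3→5 push 1 @ unit cost 14 (adds 14)
shortest-cost path #2: 8→3→5 push 9 @ unit cost 15 (adds 135)
total cost = 149

Minimum cost for 10 units: 149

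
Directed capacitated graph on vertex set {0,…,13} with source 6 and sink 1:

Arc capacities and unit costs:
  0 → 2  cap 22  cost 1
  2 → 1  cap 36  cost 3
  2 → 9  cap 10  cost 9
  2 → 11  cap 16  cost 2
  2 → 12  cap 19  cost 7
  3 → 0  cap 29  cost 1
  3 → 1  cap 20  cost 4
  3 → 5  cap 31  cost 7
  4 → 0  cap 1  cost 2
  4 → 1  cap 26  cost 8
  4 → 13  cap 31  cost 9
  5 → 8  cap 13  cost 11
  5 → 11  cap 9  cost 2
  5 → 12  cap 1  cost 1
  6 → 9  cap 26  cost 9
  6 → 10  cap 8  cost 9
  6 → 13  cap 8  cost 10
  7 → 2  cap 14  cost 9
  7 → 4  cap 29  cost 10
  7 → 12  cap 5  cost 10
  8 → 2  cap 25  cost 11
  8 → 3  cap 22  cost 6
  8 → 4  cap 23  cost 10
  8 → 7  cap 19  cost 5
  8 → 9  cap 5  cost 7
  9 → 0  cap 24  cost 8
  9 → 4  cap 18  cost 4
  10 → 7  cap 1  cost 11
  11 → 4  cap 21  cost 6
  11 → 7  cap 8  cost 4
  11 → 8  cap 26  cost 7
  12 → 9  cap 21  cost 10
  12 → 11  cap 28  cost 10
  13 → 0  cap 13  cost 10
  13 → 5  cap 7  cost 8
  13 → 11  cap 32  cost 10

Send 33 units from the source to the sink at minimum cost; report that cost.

shortest-cost path #1: 6→9→4→0→2→1 push 1 @ unit cost 19 (adds 19)
shortest-cost path #2: 6→9→0→2→1 push 21 @ unit cost 21 (adds 441)
shortest-cost path #3: 6→9→4→1 push 4 @ unit cost 21 (adds 84)
shortest-cost path #4: 6→13→0→9→4→1 push 7 @ unit cost 24 (adds 168)
total cost = 712

Minimum cost for 33 units: 712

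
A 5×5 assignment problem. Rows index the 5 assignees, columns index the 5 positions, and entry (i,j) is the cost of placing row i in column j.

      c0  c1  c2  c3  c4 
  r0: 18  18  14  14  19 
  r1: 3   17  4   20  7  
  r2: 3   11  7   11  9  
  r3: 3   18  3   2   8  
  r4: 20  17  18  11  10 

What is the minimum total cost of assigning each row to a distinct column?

Minimum assignment cost: 37

optimal assignment: row0→col1 (cost 18), row1→col2 (cost 4), row2→col0 (cost 3), row3→col3 (cost 2), row4→col4 (cost 10)
total = 18 + 4 + 3 + 2 + 10 = 37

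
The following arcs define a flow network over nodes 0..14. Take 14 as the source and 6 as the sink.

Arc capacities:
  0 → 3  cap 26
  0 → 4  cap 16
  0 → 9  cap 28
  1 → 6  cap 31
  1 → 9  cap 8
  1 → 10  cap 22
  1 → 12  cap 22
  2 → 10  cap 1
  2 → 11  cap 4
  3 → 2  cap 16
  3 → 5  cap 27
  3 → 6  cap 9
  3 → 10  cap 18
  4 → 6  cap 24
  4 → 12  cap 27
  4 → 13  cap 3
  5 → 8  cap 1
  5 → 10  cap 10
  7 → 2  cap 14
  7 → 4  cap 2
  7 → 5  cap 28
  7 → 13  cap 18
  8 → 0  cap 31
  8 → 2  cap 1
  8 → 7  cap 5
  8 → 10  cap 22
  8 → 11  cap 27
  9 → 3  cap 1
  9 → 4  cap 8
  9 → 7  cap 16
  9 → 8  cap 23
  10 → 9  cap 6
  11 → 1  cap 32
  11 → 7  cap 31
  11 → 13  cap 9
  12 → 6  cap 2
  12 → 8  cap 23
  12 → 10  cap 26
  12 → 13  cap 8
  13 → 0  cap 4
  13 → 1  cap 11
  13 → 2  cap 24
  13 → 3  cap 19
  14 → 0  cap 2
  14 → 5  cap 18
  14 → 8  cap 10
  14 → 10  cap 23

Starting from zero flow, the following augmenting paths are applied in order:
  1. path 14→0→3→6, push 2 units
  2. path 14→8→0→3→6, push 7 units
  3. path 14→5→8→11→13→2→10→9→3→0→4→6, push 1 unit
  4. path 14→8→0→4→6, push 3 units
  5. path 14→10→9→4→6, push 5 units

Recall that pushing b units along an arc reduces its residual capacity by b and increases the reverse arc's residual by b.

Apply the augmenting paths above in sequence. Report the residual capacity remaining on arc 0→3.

Residual capacity of (0,3): 18

after path 1 (14→0→3→6, push 2): res(0,3)=24
after path 2 (14→8→0→3→6, push 7): res(0,3)=17
after path 3 (14→5→8→11→13→2→10→9→3→0→4→6, push 1): res(0,3)=18
after path 4 (14→8→0→4→6, push 3): res(0,3)=18
after path 5 (14→10→9→4→6, push 5): res(0,3)=18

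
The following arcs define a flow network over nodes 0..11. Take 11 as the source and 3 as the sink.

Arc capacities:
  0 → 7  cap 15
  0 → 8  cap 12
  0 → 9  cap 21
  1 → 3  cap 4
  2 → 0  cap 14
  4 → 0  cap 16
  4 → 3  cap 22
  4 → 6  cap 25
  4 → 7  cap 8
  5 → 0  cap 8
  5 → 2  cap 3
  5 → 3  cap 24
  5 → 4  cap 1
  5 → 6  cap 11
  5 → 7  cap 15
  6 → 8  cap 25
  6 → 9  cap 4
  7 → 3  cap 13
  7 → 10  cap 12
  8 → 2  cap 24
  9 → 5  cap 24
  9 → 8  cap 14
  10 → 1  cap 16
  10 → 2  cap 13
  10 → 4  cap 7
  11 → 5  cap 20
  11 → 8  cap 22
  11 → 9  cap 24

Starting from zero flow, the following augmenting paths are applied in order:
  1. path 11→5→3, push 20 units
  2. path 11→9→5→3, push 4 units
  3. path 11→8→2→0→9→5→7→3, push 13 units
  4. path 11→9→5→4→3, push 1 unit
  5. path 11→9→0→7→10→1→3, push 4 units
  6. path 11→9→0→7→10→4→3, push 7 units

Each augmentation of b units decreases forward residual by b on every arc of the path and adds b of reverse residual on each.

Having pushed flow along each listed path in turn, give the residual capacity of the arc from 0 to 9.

after path 1 (11→5→3, push 20): res(0,9)=21
after path 2 (11→9→5→3, push 4): res(0,9)=21
after path 3 (11→8→2→0→9→5→7→3, push 13): res(0,9)=8
after path 4 (11→9→5→4→3, push 1): res(0,9)=8
after path 5 (11→9→0→7→10→1→3, push 4): res(0,9)=12
after path 6 (11→9→0→7→10→4→3, push 7): res(0,9)=19

Residual capacity of (0,9): 19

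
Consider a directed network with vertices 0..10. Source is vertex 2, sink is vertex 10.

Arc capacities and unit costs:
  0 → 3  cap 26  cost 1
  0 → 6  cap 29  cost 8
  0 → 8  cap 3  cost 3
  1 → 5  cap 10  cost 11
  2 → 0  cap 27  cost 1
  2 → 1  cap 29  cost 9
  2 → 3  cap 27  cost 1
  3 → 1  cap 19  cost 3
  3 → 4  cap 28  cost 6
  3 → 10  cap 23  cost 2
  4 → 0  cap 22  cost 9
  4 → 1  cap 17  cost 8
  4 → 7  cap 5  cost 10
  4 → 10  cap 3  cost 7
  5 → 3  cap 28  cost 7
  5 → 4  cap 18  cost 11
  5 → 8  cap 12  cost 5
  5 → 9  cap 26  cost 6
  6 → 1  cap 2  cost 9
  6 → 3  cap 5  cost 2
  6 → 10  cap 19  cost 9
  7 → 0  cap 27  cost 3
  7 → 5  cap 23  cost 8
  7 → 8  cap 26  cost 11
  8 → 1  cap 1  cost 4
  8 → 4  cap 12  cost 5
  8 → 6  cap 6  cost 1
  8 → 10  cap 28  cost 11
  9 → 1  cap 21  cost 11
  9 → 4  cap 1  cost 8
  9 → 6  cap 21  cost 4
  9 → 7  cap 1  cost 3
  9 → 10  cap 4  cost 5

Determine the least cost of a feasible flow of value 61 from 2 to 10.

Minimum cost for 61 units: 945

shortest-cost path #1: 2→3→10 push 23 @ unit cost 3 (adds 69)
shortest-cost path #2: 2→3→4→10 push 3 @ unit cost 14 (adds 42)
shortest-cost path #3: 2→0→8→6→10 push 3 @ unit cost 14 (adds 42)
shortest-cost path #4: 2→0→6→10 push 16 @ unit cost 18 (adds 288)
shortest-cost path #5: 2→0→6→8→10 push 3 @ unit cost 19 (adds 57)
shortest-cost path #6: 2→3→1→5→9→10 push 1 @ unit cost 26 (adds 26)
shortest-cost path #7: 2→0→3→1→5→9→10 push 3 @ unit cost 27 (adds 81)
shortest-cost path #8: 2→0→3→1→5→8→10 push 2 @ unit cost 32 (adds 64)
shortest-cost path #9: 2→1→5→8→10 push 4 @ unit cost 36 (adds 144)
shortest-cost path #10: 2→1→3→4→7→8→10 push 3 @ unit cost 44 (adds 132)
total cost = 945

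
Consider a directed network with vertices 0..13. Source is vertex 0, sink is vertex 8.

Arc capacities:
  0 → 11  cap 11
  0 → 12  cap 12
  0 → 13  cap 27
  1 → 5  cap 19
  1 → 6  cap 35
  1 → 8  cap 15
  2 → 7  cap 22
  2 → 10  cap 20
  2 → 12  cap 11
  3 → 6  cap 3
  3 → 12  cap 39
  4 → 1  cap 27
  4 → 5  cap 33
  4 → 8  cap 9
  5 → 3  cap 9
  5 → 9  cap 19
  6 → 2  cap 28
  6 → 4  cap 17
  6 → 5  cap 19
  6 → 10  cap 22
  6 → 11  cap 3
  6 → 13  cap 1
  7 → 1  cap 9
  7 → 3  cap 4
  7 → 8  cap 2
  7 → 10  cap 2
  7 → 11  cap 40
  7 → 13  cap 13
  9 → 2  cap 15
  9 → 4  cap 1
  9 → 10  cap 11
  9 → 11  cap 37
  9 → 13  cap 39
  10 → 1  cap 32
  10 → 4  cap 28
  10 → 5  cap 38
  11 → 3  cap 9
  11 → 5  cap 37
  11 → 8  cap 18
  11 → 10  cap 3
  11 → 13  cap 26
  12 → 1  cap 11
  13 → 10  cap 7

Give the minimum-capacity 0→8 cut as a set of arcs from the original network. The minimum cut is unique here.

Min-cut arcs: {(0,11), (12,1), (13,10)} (total capacity 29)

augment #1: 0→11→8 push 11
augment #2: 0→12→1→8 push 11
augment #3: 0→13→10→1→8 push 4
augment #4: 0→13→10→4→8 push 3
max flow = 29; residual-reachable set from 0 gives S-side
cut edges (S→T): {(0,11), (12,1), (13,10)} total cap 29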